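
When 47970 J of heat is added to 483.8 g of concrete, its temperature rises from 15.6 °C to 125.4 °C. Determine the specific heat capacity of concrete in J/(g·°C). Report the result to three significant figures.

c = q / (m ΔT) = 47970 / (483.8 × 109.8)
c = 47970 / 53121.24 = 0.903 J/(g·°C)

c = 0.903 J/(g·°C)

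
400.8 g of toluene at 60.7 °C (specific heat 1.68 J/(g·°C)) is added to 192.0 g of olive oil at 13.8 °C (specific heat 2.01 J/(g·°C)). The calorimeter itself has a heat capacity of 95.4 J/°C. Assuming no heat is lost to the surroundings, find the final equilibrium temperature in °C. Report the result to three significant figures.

Heat lost by toluene = heat gained by olive oil + calorimeter.
(400.8)(1.68)(60.7 − T) = [(192.0)(2.01) + 95.4](T − 13.8)
673.344 (60.7 − T) = 481.32 (T − 13.8)
40872 − 673.344 T = 481.32 T − 6642.2
47514.2 = 1154.664 T
T = 41.1498 °C

T_f = 41.1 °C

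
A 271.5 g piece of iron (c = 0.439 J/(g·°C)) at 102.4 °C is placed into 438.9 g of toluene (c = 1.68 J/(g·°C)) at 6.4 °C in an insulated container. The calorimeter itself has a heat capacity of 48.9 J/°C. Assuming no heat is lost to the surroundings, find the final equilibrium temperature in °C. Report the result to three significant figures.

Heat lost by iron = heat gained by toluene + calorimeter.
(271.5)(0.439)(102.4 − T) = [(438.9)(1.68) + 48.9](T − 6.4)
119.1885 (102.4 − T) = 786.252 (T − 6.4)
12205 − 119.1885 T = 786.252 T − 5032.0
17237.0 = 905.4405 T
T = 19.04 °C

T_f = 19.0 °C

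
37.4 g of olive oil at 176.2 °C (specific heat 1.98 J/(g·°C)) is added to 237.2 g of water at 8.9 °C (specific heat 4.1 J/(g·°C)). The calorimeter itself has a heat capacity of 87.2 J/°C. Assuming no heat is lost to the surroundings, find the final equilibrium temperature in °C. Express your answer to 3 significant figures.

Heat lost by olive oil = heat gained by water + calorimeter.
(37.4)(1.98)(176.2 − T) = [(237.2)(4.1) + 87.2](T − 8.9)
74.052 (176.2 − T) = 1059.72 (T − 8.9)
13048 − 74.052 T = 1059.72 T − 9431.5
22479.5 = 1133.772 T
T = 19.83 °C

T_f = 19.8 °C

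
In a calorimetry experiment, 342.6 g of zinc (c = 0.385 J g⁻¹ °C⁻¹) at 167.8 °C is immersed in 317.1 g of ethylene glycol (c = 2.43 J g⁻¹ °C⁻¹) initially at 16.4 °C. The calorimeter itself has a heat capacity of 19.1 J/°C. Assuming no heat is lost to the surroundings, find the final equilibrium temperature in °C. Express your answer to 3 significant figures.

T_f = 38.1 °C

Heat lost by zinc = heat gained by ethylene glycol + calorimeter.
(342.6)(0.385)(167.8 − T) = [(317.1)(2.43) + 19.1](T − 16.4)
131.901 (167.8 − T) = 789.653 (T − 16.4)
22133 − 131.901 T = 789.653 T − 12950
35083 = 921.554 T
T = 38.07 °C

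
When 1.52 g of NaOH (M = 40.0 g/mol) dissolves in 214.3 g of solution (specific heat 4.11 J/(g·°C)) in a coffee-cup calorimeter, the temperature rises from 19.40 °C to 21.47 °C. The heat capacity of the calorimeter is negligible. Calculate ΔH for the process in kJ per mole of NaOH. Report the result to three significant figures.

|ΔT| = |21.47 − 19.40| = 2.07 °C
|q_surr| = (214.3 × 4.11) × 2.07 = 880.773 × 2.07 = 1823 J
n(NaOH) = 1.52 / 40.0 = 0.03800 mol
Temperature rose, so q_rxn = −|q_surr| = -1.823 kJ
ΔH = q_rxn / n = -47.97 kJ/mol

ΔH = -48.0 kJ/mol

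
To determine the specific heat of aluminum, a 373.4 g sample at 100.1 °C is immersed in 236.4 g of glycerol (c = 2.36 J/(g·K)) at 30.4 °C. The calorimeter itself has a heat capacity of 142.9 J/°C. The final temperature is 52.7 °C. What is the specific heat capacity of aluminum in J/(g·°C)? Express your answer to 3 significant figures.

c = 0.883 J/(g·°C)

q_gained = (236.4 × 2.36 + 142.9) × (52.7 − 30.4) = 15630 J
q_lost = 373.4 × c × (100.1 − 52.7) = 17699.16 c
Set equal: c = 15630 / 17699.16 = 0.883 J/(g·°C)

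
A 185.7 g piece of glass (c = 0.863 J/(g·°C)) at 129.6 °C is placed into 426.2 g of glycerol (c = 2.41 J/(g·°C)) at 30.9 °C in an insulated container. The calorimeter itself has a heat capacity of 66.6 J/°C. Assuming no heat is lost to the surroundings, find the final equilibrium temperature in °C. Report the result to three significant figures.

Heat lost by glass = heat gained by glycerol + calorimeter.
(185.7)(0.863)(129.6 − T) = [(426.2)(2.41) + 66.6](T − 30.9)
160.2591 (129.6 − T) = 1093.742 (T − 30.9)
20770 − 160.2591 T = 1093.742 T − 33797
54567 = 1254.0011 T
T = 43.51 °C

T_f = 43.5 °C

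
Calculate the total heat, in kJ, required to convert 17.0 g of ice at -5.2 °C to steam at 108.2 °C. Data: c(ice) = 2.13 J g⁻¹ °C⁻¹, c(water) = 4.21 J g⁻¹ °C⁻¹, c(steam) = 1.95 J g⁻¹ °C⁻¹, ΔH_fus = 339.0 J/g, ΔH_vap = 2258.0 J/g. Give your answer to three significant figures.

q1 (heat ice -5.2→0.0 °C): 17.0 × 2.13 × 5.2 = 188 J
q2 (melt at 0 °C): 17.0 × 339.0 = 5763 J
q3 (heat water 0.0→100.0 °C): 17.0 × 4.21 × 100.0 = 7157 J
q4 (vaporize at 100 °C): 17.0 × 2258.0 = 38386 J
q5 (heat steam 100.0→108.2 °C): 17.0 × 1.95 × 8.2 = 272 J
Total: 188 + 5763 + 7157 + 38386 + 272 = 51766 J = 51.8 kJ

q = 51.8 kJ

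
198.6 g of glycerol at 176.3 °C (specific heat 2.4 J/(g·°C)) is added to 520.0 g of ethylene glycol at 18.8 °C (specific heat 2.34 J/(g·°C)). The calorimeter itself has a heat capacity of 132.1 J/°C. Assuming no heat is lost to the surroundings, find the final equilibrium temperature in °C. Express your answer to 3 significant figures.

Heat lost by glycerol = heat gained by ethylene glycol + calorimeter.
(198.6)(2.4)(176.3 − T) = [(520.0)(2.34) + 132.1](T − 18.8)
476.64 (176.3 − T) = 1348.9 (T − 18.8)
84032 − 476.64 T = 1348.9 T − 25359
109391 = 1825.54 T
T = 59.92 °C

T_f = 59.9 °C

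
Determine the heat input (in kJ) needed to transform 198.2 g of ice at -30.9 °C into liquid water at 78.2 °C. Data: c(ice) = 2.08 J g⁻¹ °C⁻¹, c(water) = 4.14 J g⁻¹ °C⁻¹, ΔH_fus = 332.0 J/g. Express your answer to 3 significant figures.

q = 143 kJ

q1 (heat ice -30.9→0.0 °C): 198.2 × 2.08 × 30.9 = 12739 J
q2 (melt at 0 °C): 198.2 × 332.0 = 65802 J
q3 (heat water 0.0→78.2 °C): 198.2 × 4.14 × 78.2 = 64167 J
Total: 12739 + 65802 + 64167 = 142708 J = 143 kJ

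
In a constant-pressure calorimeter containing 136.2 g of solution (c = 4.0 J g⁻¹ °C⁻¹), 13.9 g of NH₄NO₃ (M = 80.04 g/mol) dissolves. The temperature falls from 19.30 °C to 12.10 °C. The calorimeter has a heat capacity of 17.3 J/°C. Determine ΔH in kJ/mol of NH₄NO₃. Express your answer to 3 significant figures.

ΔH = 23.3 kJ/mol

|ΔT| = |12.10 − 19.30| = 7.20 °C
|q_surr| = (136.2 × 4.0 + 17.3) × 7.20 = 562.1 × 7.20 = 4047 J
n(NH₄NO₃) = 13.9 / 80.04 = 0.1737 mol
Temperature fell, so q_rxn = +|q_surr| = 4.047 kJ
ΔH = q_rxn / n = 23.30 kJ/mol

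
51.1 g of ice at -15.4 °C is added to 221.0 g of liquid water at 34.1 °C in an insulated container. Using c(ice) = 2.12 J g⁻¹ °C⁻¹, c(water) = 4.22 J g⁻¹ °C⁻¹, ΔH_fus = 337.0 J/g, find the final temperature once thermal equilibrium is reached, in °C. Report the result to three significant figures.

Heat to bring ice to 0 °C and melt it: q₁ = 51.1×2.12×15.4 + 51.1×337.0 = 18889 J
Heat the water can supply cooling to 0 °C: 221.0×4.22×34.1 = 31802.3 J > q₁, so all ice melts.
Energy balance: 221.0×4.22×(34.1 − T) = 18889 + 51.1×4.22×(T − 0)
932.62(34.1 − T) = 18889 + 215.642 T
31802.3 − 18889 = 1148.262 T
T = 12913.3 / 1148.262 = 11.246 °C

T_f = 11.2 °C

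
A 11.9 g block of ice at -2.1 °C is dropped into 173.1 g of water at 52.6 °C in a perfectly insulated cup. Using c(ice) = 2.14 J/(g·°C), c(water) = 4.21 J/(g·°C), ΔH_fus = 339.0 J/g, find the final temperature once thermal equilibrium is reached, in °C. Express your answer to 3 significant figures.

Heat to bring ice to 0 °C and melt it: q₁ = 11.9×2.14×2.1 + 11.9×339.0 = 4087.6 J
Heat the water can supply cooling to 0 °C: 173.1×4.21×52.6 = 38332.3 J > q₁, so all ice melts.
Energy balance: 173.1×4.21×(52.6 − T) = 4087.6 + 11.9×4.21×(T − 0)
728.751(52.6 − T) = 4087.6 + 50.099 T
38332.3 − 4087.6 = 778.850 T
T = 34244.7 / 778.850 = 43.97 °C

T_f = 44.0 °C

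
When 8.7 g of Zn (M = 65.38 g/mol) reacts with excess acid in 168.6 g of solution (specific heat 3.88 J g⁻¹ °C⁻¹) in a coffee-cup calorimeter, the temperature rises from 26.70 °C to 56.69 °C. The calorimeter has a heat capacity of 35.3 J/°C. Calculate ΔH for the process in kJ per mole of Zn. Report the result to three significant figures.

|ΔT| = |56.69 − 26.70| = 29.99 °C
|q_surr| = (168.6 × 3.88 + 35.3) × 29.99 = 689.468 × 29.99 = 20680 J
n(Zn) = 8.7 / 65.38 = 0.1331 mol
Temperature rose, so q_rxn = −|q_surr| = -20.68 kJ
ΔH = q_rxn / n = -155.4 kJ/mol

ΔH = -155 kJ/mol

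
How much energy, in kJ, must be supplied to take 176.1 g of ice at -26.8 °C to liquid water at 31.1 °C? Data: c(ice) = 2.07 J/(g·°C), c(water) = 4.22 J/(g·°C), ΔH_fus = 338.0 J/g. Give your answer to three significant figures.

q = 92.4 kJ

q1 (heat ice -26.8→0.0 °C): 176.1 × 2.07 × 26.8 = 9769 J
q2 (melt at 0 °C): 176.1 × 338.0 = 59522 J
q3 (heat water 0.0→31.1 °C): 176.1 × 4.22 × 31.1 = 23112 J
Total: 9769 + 59522 + 23112 = 92403 J = 92.4 kJ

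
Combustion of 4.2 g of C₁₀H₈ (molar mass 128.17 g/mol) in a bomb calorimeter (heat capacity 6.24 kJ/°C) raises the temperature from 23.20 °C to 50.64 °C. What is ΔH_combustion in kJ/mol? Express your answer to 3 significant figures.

ΔT = 50.64 − 23.20 = 27.44 °C
q_cal = C_cal × ΔT = 6.24 × 27.44 = 171.2256 kJ
n = 4.2 / 128.17 = 0.03277 mol
q_rxn = −q_cal = -171.2256 kJ
ΔH = -171.2256 / 0.03277 = -5225 kJ/mol

ΔH = -5230 kJ/mol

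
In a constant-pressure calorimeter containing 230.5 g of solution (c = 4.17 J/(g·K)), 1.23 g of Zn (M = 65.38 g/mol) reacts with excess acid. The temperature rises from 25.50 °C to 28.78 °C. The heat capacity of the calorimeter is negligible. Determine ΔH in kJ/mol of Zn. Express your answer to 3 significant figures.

|ΔT| = |28.78 − 25.50| = 3.28 °C
|q_surr| = (230.5 × 4.17) × 3.28 = 961.185 × 3.28 = 3153 J
n(Zn) = 1.23 / 65.38 = 0.01881 mol
Temperature rose, so q_rxn = −|q_surr| = -3.153 kJ
ΔH = q_rxn / n = -167.6 kJ/mol

ΔH = -168 kJ/mol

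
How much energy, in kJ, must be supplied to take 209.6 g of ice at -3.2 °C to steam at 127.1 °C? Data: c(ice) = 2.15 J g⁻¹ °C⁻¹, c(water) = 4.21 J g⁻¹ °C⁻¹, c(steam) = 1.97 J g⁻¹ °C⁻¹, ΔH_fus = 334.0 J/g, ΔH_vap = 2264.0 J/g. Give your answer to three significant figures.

q = 645 kJ

q1 (heat ice -3.2→0.0 °C): 209.6 × 2.15 × 3.2 = 1442 J
q2 (melt at 0 °C): 209.6 × 334.0 = 70006 J
q3 (heat water 0.0→100.0 °C): 209.6 × 4.21 × 100.0 = 88242 J
q4 (vaporize at 100 °C): 209.6 × 2264.0 = 474534 J
q5 (heat steam 100.0→127.1 °C): 209.6 × 1.97 × 27.1 = 11190 J
Total: 1442 + 70006 + 88242 + 474534 + 11190 = 645414 J = 645 kJ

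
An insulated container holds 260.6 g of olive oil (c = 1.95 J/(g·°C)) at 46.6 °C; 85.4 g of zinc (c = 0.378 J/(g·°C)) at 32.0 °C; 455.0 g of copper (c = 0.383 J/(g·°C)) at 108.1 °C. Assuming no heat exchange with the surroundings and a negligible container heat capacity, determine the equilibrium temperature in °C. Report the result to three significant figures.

T_f = 60.9 °C

Σ mᵢcᵢ(T − Tᵢ) = 0  ⇒  T = Σ mᵢcᵢTᵢ / Σ mᵢcᵢ
Σ mᵢcᵢ = 260.6×1.95 + 85.4×0.378 + 455.0×0.383 = 714.7162
Σ mᵢcᵢTᵢ = 508.17×46.6 + 32.2812×32.0 + 174.265×108.1 = 43552
T = 43552 / 714.7162 = 60.94 °C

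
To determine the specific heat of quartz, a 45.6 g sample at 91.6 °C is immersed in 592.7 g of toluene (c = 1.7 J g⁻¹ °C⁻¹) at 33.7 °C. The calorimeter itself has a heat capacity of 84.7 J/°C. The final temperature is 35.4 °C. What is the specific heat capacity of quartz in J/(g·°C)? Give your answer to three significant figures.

c = 0.725 J/(g·°C)

q_gained = (592.7 × 1.7 + 84.7) × (35.4 − 33.7) = 1857 J
q_lost = 45.6 × c × (91.6 − 35.4) = 2562.72 c
Set equal: c = 1857 / 2562.72 = 0.725 J/(g·°C)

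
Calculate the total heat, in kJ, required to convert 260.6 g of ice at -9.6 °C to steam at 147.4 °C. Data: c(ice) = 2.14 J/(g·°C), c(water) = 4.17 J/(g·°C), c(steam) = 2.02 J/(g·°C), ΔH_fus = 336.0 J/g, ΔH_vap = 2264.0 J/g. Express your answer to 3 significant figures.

q1 (heat ice -9.6→0.0 °C): 260.6 × 2.14 × 9.6 = 5354 J
q2 (melt at 0 °C): 260.6 × 336.0 = 87562 J
q3 (heat water 0.0→100.0 °C): 260.6 × 4.17 × 100.0 = 108670 J
q4 (vaporize at 100 °C): 260.6 × 2264.0 = 589998 J
q5 (heat steam 100.0→147.4 °C): 260.6 × 2.02 × 47.4 = 24952 J
Total: 5354 + 87562 + 108670 + 589998 + 24952 = 816536 J = 817 kJ

q = 817 kJ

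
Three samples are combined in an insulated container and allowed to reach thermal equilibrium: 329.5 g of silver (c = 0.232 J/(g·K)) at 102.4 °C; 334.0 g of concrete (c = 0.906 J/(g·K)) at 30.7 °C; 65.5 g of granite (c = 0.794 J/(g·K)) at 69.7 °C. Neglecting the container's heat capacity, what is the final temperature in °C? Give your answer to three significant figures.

Σ mᵢcᵢ(T − Tᵢ) = 0  ⇒  T = Σ mᵢcᵢTᵢ / Σ mᵢcᵢ
Σ mᵢcᵢ = 329.5×0.232 + 334.0×0.906 + 65.5×0.794 = 431.055
Σ mᵢcᵢTᵢ = 76.444×102.4 + 302.604×30.7 + 52.007×69.7 = 20743
T = 20743 / 431.055 = 48.12 °C

T_f = 48.1 °C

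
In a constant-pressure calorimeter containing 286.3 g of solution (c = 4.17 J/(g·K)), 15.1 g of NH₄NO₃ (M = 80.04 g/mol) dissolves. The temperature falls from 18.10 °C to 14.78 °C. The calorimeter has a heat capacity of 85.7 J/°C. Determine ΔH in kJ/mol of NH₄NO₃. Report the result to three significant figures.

|ΔT| = |14.78 − 18.10| = 3.32 °C
|q_surr| = (286.3 × 4.17 + 85.7) × 3.32 = 1279.571 × 3.32 = 4248 J
n(NH₄NO₃) = 15.1 / 80.04 = 0.1887 mol
Temperature fell, so q_rxn = +|q_surr| = 4.248 kJ
ΔH = q_rxn / n = 22.51 kJ/mol

ΔH = 22.5 kJ/mol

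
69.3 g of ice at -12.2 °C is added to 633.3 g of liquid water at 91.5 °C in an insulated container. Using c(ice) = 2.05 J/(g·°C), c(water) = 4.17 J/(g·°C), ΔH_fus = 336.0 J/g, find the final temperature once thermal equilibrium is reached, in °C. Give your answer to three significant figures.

Heat to bring ice to 0 °C and melt it: q₁ = 69.3×2.05×12.2 + 69.3×336.0 = 25018 J
Heat the water can supply cooling to 0 °C: 633.3×4.17×91.5 = 241639 J > q₁, so all ice melts.
Energy balance: 633.3×4.17×(91.5 − T) = 25018 + 69.3×4.17×(T − 0)
2640.861(91.5 − T) = 25018 + 288.981 T
241639 − 25018 = 2929.842 T
T = 216621 / 2929.842 = 73.94 °C

T_f = 73.9 °C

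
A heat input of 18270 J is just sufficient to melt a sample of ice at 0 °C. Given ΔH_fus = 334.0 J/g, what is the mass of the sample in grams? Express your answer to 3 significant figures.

m = 54.7 g

m = q / ΔH_fus = 18270 J / 334.0 J/g = 54.7 g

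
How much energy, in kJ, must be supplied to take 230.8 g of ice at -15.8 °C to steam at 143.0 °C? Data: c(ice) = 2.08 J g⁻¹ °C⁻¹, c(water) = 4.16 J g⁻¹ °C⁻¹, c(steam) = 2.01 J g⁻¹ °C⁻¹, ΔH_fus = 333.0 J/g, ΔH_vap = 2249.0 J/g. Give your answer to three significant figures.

q1 (heat ice -15.8→0.0 °C): 230.8 × 2.08 × 15.8 = 7585 J
q2 (melt at 0 °C): 230.8 × 333.0 = 76856 J
q3 (heat water 0.0→100.0 °C): 230.8 × 4.16 × 100.0 = 96013 J
q4 (vaporize at 100 °C): 230.8 × 2249.0 = 519069 J
q5 (heat steam 100.0→143.0 °C): 230.8 × 2.01 × 43.0 = 19948 J
Total: 7585 + 76856 + 96013 + 519069 + 19948 = 719471 J = 719 kJ

q = 719 kJ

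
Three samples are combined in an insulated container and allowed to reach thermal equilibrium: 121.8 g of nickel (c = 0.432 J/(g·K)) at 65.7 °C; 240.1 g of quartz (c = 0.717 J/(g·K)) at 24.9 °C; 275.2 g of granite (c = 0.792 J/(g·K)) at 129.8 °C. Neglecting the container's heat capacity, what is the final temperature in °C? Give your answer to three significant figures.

T_f = 81.4 °C

Σ mᵢcᵢ(T − Tᵢ) = 0  ⇒  T = Σ mᵢcᵢTᵢ / Σ mᵢcᵢ
Σ mᵢcᵢ = 121.8×0.432 + 240.1×0.717 + 275.2×0.792 = 442.7277
Σ mᵢcᵢTᵢ = 52.6176×65.7 + 172.1517×24.9 + 217.9584×129.8 = 36035
T = 36035 / 442.7277 = 81.39 °C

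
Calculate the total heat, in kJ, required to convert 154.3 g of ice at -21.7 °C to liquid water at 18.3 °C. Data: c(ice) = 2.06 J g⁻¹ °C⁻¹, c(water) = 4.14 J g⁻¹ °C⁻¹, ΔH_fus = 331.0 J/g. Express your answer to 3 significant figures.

q = 69.7 kJ

q1 (heat ice -21.7→0.0 °C): 154.3 × 2.06 × 21.7 = 6898 J
q2 (melt at 0 °C): 154.3 × 331.0 = 51073 J
q3 (heat water 0.0→18.3 °C): 154.3 × 4.14 × 18.3 = 11690 J
Total: 6898 + 51073 + 11690 = 69661 J = 69.7 kJ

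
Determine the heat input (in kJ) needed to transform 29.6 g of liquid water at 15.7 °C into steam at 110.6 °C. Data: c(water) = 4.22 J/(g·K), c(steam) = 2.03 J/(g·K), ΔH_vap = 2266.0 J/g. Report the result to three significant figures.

q1 (heat water 15.7→100.0 °C): 29.6 × 4.22 × 84.3 = 10530 J
q2 (vaporize at 100 °C): 29.6 × 2266.0 = 67074 J
q3 (heat steam 100.0→110.6 °C): 29.6 × 2.03 × 10.6 = 637 J
Total: 10530 + 67074 + 637 = 78241 J = 78.2 kJ

q = 78.2 kJ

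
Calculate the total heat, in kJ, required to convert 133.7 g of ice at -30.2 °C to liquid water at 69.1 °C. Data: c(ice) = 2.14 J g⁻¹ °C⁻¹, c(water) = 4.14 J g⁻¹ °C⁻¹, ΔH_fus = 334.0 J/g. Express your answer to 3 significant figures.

q1 (heat ice -30.2→0.0 °C): 133.7 × 2.14 × 30.2 = 8641 J
q2 (melt at 0 °C): 133.7 × 334.0 = 44656 J
q3 (heat water 0.0→69.1 °C): 133.7 × 4.14 × 69.1 = 38248 J
Total: 8641 + 44656 + 38248 = 91545 J = 91.5 kJ

q = 91.5 kJ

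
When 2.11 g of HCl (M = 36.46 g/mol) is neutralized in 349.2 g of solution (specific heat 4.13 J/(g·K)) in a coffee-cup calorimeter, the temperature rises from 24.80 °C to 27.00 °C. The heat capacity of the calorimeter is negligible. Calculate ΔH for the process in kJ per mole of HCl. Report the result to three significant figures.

|ΔT| = |27.00 − 24.80| = 2.20 °C
|q_surr| = (349.2 × 4.13) × 2.20 = 1442.196 × 2.20 = 3173 J
n(HCl) = 2.11 / 36.46 = 0.05787 mol
Temperature rose, so q_rxn = −|q_surr| = -3.173 kJ
ΔH = q_rxn / n = -54.83 kJ/mol

ΔH = -54.8 kJ/mol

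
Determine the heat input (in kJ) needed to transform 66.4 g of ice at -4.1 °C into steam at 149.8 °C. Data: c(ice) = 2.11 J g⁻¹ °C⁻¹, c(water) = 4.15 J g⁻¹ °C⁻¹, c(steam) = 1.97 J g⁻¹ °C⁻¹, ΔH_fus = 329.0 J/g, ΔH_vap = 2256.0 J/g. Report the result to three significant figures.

q = 206 kJ

q1 (heat ice -4.1→0.0 °C): 66.4 × 2.11 × 4.1 = 574 J
q2 (melt at 0 °C): 66.4 × 329.0 = 21846 J
q3 (heat water 0.0→100.0 °C): 66.4 × 4.15 × 100.0 = 27556 J
q4 (vaporize at 100 °C): 66.4 × 2256.0 = 149798 J
q5 (heat steam 100.0→149.8 °C): 66.4 × 1.97 × 49.8 = 6514 J
Total: 574 + 21846 + 27556 + 149798 + 6514 = 206288 J = 206 kJ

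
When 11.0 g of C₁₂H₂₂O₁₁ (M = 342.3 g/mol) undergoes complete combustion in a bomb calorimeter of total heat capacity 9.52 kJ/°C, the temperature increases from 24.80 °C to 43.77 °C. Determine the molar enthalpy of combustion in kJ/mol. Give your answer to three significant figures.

ΔH = -5620 kJ/mol

ΔT = 43.77 − 24.80 = 18.97 °C
q_cal = C_cal × ΔT = 9.52 × 18.97 = 180.5944 kJ
n = 11.0 / 342.3 = 0.03214 mol
q_rxn = −q_cal = -180.5944 kJ
ΔH = -180.5944 / 0.03214 = -5619 kJ/mol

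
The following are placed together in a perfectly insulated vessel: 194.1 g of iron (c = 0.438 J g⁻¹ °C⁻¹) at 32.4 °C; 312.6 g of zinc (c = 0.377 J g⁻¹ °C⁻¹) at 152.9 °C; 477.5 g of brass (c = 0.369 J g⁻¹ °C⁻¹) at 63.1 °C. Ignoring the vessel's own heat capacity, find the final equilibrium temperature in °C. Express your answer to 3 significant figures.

Σ mᵢcᵢ(T − Tᵢ) = 0  ⇒  T = Σ mᵢcᵢTᵢ / Σ mᵢcᵢ
Σ mᵢcᵢ = 194.1×0.438 + 312.6×0.377 + 477.5×0.369 = 379.0635
Σ mᵢcᵢTᵢ = 85.0158×32.4 + 117.8502×152.9 + 176.1975×63.1 = 31892
T = 31892 / 379.0635 = 84.13 °C

T_f = 84.1 °C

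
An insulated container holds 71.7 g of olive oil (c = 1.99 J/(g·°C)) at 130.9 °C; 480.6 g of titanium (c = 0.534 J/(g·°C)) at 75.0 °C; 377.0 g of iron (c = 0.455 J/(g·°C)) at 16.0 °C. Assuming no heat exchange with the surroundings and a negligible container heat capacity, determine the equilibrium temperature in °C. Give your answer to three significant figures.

T_f = 71.2 °C

Σ mᵢcᵢ(T − Tᵢ) = 0  ⇒  T = Σ mᵢcᵢTᵢ / Σ mᵢcᵢ
Σ mᵢcᵢ = 71.7×1.99 + 480.6×0.534 + 377.0×0.455 = 570.8584
Σ mᵢcᵢTᵢ = 142.683×130.9 + 256.6404×75.0 + 171.535×16.0 = 40670
T = 40670 / 570.8584 = 71.24 °C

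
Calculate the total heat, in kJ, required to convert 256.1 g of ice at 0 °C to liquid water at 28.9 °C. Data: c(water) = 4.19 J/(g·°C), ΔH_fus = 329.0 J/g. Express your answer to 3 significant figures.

q1 (melt at 0 °C): 256.1 × 329.0 = 84257 J
q2 (heat water 0.0→28.9 °C): 256.1 × 4.19 × 28.9 = 31011 J
Total: 84257 + 31011 = 115268 J = 115 kJ

q = 115 kJ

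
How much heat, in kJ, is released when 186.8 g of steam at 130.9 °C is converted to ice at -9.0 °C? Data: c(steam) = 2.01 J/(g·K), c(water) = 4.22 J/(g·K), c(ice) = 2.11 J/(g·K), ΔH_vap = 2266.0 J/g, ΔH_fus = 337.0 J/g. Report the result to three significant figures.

q = 580 kJ

q1 (cool steam 130.9→100 °C): 186.8 × 2.01 × 30.9 = 11602 J
q2 (condense at 100 °C): 186.8 × 2266.0 = 423289 J
q3 (cool water 100→0 °C): 186.8 × 4.22 × 100.0 = 78830 J
q4 (freeze at 0 °C): 186.8 × 337.0 = 62952 J
q5 (cool ice 0→-9.0 °C): 186.8 × 2.11 × 9.0 = 3547 J
Total: 11602 + 423289 + 78830 + 62952 + 3547 = 580220 J = 580 kJ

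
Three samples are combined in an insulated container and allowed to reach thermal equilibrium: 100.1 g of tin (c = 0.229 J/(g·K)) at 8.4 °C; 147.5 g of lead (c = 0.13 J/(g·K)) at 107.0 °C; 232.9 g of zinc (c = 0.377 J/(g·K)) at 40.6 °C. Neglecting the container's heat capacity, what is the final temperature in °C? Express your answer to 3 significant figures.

Σ mᵢcᵢ(T − Tᵢ) = 0  ⇒  T = Σ mᵢcᵢTᵢ / Σ mᵢcᵢ
Σ mᵢcᵢ = 100.1×0.229 + 147.5×0.13 + 232.9×0.377 = 129.9012
Σ mᵢcᵢTᵢ = 22.9229×8.4 + 19.175×107.0 + 87.8033×40.6 = 5809.1
T = 5809.1 / 129.9012 = 44.72 °C

T_f = 44.7 °C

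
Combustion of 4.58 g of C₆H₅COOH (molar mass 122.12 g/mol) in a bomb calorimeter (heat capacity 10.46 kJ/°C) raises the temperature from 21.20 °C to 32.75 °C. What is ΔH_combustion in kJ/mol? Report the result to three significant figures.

ΔH = -3220 kJ/mol

ΔT = 32.75 − 21.20 = 11.55 °C
q_cal = C_cal × ΔT = 10.46 × 11.55 = 120.813 kJ
n = 4.58 / 122.12 = 0.03750 mol
q_rxn = −q_cal = -120.813 kJ
ΔH = -120.813 / 0.03750 = -3222 kJ/mol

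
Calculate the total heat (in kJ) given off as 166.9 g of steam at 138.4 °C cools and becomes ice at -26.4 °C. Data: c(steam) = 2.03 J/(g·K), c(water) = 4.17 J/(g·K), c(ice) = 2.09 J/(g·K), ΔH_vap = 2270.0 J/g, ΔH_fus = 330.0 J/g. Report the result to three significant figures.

q = 526 kJ

q1 (cool steam 138.4→100 °C): 166.9 × 2.03 × 38.4 = 13010 J
q2 (condense at 100 °C): 166.9 × 2270.0 = 378863 J
q3 (cool water 100→0 °C): 166.9 × 4.17 × 100.0 = 69597 J
q4 (freeze at 0 °C): 166.9 × 330.0 = 55077 J
q5 (cool ice 0→-26.4 °C): 166.9 × 2.09 × 26.4 = 9209 J
Total: 13010 + 378863 + 69597 + 55077 + 9209 = 525756 J = 526 kJ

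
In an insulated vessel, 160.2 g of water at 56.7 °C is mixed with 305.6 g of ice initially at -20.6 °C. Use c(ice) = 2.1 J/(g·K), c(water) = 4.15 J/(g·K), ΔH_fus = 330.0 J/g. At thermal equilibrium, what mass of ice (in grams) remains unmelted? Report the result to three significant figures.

m_ice remaining = 231 g

Heat to warm all ice to 0 °C: 305.6×2.1×20.6 = 13220 J
Heat released by water cooling to 0 °C: 160.2×4.15×56.7 = 37696 J
37696 J < 13220 + 305.6×330.0 = 114068 J, so not all ice melts; final T = 0 °C.
Heat left for melting: 37696 − 13220 = 24476 J
Mass melted = 24476 / 330.0 = 74.17 g
Ice remaining = 305.6 − 74.17 = 231.43 g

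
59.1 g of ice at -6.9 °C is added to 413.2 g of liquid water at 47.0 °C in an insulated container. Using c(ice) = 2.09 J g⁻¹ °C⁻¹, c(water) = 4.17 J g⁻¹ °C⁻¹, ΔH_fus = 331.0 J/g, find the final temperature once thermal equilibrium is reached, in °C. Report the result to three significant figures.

T_f = 30.8 °C

Heat to bring ice to 0 °C and melt it: q₁ = 59.1×2.09×6.9 + 59.1×331.0 = 20414 J
Heat the water can supply cooling to 0 °C: 413.2×4.17×47.0 = 80983.1 J > q₁, so all ice melts.
Energy balance: 413.2×4.17×(47.0 − T) = 20414 + 59.1×4.17×(T − 0)
1723.044(47.0 − T) = 20414 + 246.447 T
80983.1 − 20414 = 1969.491 T
T = 60569.1 / 1969.491 = 30.75 °C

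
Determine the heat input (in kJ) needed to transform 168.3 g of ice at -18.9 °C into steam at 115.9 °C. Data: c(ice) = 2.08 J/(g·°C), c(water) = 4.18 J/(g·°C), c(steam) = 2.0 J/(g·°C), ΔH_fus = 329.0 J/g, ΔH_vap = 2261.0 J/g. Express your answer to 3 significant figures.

q1 (heat ice -18.9→0.0 °C): 168.3 × 2.08 × 18.9 = 6616 J
q2 (melt at 0 °C): 168.3 × 329.0 = 55371 J
q3 (heat water 0.0→100.0 °C): 168.3 × 4.18 × 100.0 = 70349 J
q4 (vaporize at 100 °C): 168.3 × 2261.0 = 380526 J
q5 (heat steam 100.0→115.9 °C): 168.3 × 2.0 × 15.9 = 5352 J
Total: 6616 + 55371 + 70349 + 380526 + 5352 = 518214 J = 518 kJ

q = 518 kJ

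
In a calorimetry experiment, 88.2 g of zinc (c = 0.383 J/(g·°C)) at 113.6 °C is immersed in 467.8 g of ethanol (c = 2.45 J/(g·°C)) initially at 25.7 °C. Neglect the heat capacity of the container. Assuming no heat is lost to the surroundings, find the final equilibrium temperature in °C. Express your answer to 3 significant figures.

T_f = 28.2 °C

Heat lost by zinc = heat gained by ethanol.
(88.2)(0.383)(113.6 − T) = (467.8)(2.45)(T − 25.7)
33.7806 (113.6 − T) = 1146.11 (T − 25.7)
3837.5 − 33.7806 T = 1146.11 T − 29455
33292.5 = 1179.8906 T
T = 28.22 °C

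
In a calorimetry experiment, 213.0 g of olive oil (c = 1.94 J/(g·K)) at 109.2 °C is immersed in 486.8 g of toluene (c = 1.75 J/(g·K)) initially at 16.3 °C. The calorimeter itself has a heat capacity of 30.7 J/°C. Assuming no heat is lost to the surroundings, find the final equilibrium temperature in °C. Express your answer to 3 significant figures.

T_f = 45.9 °C

Heat lost by olive oil = heat gained by toluene + calorimeter.
(213.0)(1.94)(109.2 − T) = [(486.8)(1.75) + 30.7](T − 16.3)
413.22 (109.2 − T) = 882.6 (T − 16.3)
45124 − 413.22 T = 882.6 T − 14386
59510 = 1295.82 T
T = 45.92 °C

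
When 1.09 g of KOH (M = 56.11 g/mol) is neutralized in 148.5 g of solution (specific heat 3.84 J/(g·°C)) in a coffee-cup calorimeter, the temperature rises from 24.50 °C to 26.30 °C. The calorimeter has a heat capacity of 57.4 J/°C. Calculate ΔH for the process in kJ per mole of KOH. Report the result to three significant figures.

ΔH = -58.2 kJ/mol

|ΔT| = |26.30 − 24.50| = 1.80 °C
|q_surr| = (148.5 × 3.84 + 57.4) × 1.80 = 627.64 × 1.80 = 1130 J
n(KOH) = 1.09 / 56.11 = 0.01943 mol
Temperature rose, so q_rxn = −|q_surr| = -1.130 kJ
ΔH = q_rxn / n = -58.16 kJ/mol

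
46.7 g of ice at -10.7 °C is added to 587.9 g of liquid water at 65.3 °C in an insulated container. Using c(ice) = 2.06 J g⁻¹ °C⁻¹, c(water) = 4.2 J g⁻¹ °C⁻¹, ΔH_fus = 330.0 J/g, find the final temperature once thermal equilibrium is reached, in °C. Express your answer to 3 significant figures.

T_f = 54.3 °C

Heat to bring ice to 0 °C and melt it: q₁ = 46.7×2.06×10.7 + 46.7×330.0 = 16440 J
Heat the water can supply cooling to 0 °C: 587.9×4.2×65.3 = 161237 J > q₁, so all ice melts.
Energy balance: 587.9×4.2×(65.3 − T) = 16440 + 46.7×4.2×(T − 0)
2469.18(65.3 − T) = 16440 + 196.14 T
161237 − 16440 = 2665.32 T
T = 144797 / 2665.32 = 54.33 °C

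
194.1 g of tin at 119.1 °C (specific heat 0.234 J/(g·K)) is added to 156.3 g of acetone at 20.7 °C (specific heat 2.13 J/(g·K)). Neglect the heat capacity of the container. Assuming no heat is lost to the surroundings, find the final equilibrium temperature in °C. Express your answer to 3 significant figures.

T_f = 32.5 °C

Heat lost by tin = heat gained by acetone.
(194.1)(0.234)(119.1 − T) = (156.3)(2.13)(T − 20.7)
45.4194 (119.1 − T) = 332.919 (T − 20.7)
5409.5 − 45.4194 T = 332.919 T − 6891.4
12300.9 = 378.3384 T
T = 32.51 °C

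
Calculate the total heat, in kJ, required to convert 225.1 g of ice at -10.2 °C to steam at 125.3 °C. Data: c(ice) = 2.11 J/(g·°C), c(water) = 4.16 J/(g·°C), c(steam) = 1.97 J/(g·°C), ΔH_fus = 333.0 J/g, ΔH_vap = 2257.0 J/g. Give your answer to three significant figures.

q = 693 kJ

q1 (heat ice -10.2→0.0 °C): 225.1 × 2.11 × 10.2 = 4845 J
q2 (melt at 0 °C): 225.1 × 333.0 = 74958 J
q3 (heat water 0.0→100.0 °C): 225.1 × 4.16 × 100.0 = 93642 J
q4 (vaporize at 100 °C): 225.1 × 2257.0 = 508051 J
q5 (heat steam 100.0→125.3 °C): 225.1 × 1.97 × 25.3 = 11219 J
Total: 4845 + 74958 + 93642 + 508051 + 11219 = 692715 J = 693 kJ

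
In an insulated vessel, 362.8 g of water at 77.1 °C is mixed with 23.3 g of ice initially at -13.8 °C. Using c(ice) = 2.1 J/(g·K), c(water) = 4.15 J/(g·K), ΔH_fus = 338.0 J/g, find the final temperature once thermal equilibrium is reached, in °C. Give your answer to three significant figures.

Heat to bring ice to 0 °C and melt it: q₁ = 23.3×2.1×13.8 + 23.3×338.0 = 8550.6 J
Heat the water can supply cooling to 0 °C: 362.8×4.15×77.1 = 116083 J > q₁, so all ice melts.
Energy balance: 362.8×4.15×(77.1 − T) = 8550.6 + 23.3×4.15×(T − 0)
1505.62(77.1 − T) = 8550.6 + 96.695 T
116083 − 8550.6 = 1602.315 T
T = 107532.4 / 1602.315 = 67.11 °C

T_f = 67.1 °C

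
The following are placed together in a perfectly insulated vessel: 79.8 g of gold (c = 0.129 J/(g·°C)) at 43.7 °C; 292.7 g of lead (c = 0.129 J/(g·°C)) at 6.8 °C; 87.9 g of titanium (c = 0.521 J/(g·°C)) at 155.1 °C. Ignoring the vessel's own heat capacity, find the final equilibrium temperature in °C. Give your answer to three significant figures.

T_f = 83.2 °C

Σ mᵢcᵢ(T − Tᵢ) = 0  ⇒  T = Σ mᵢcᵢTᵢ / Σ mᵢcᵢ
Σ mᵢcᵢ = 79.8×0.129 + 292.7×0.129 + 87.9×0.521 = 93.8484
Σ mᵢcᵢTᵢ = 10.2942×43.7 + 37.7583×6.8 + 45.7959×155.1 = 7809.6
T = 7809.6 / 93.8484 = 83.22 °C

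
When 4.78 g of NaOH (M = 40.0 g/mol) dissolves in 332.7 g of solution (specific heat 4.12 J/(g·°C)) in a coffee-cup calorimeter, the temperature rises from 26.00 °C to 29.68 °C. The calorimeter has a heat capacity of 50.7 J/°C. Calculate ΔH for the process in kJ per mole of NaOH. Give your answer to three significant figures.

ΔH = -43.8 kJ/mol

|ΔT| = |29.68 − 26.00| = 3.68 °C
|q_surr| = (332.7 × 4.12 + 50.7) × 3.68 = 1421.424 × 3.68 = 5231 J
n(NaOH) = 4.78 / 40.0 = 0.1195 mol
Temperature rose, so q_rxn = −|q_surr| = -5.231 kJ
ΔH = q_rxn / n = -43.77 kJ/mol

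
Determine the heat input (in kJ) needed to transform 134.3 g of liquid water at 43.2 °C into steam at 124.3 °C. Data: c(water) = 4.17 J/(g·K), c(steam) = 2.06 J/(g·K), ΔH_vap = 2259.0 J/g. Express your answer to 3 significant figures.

q1 (heat water 43.2→100.0 °C): 134.3 × 4.17 × 56.8 = 31810 J
q2 (vaporize at 100 °C): 134.3 × 2259.0 = 303384 J
q3 (heat steam 100.0→124.3 °C): 134.3 × 2.06 × 24.3 = 6723 J
Total: 31810 + 303384 + 6723 = 341917 J = 342 kJ

q = 342 kJ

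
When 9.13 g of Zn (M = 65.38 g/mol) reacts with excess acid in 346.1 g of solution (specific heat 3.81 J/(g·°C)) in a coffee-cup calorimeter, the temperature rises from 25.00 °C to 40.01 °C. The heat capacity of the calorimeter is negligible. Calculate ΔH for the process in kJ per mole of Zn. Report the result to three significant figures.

|ΔT| = |40.01 − 25.00| = 15.01 °C
|q_surr| = (346.1 × 3.81) × 15.01 = 1318.641 × 15.01 = 19790 J
n(Zn) = 9.13 / 65.38 = 0.1396 mol
Temperature rose, so q_rxn = −|q_surr| = -19.79 kJ
ΔH = q_rxn / n = -141.8 kJ/mol

ΔH = -142 kJ/mol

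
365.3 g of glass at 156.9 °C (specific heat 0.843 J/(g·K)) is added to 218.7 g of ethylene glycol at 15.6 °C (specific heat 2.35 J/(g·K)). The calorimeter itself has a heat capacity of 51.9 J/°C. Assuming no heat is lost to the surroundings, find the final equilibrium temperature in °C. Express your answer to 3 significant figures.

T_f = 65.4 °C

Heat lost by glass = heat gained by ethylene glycol + calorimeter.
(365.3)(0.843)(156.9 − T) = [(218.7)(2.35) + 51.9](T − 15.6)
307.9479 (156.9 − T) = 565.845 (T − 15.6)
48317 − 307.9479 T = 565.845 T − 8827.2
57144.2 = 873.7929 T
T = 65.40 °C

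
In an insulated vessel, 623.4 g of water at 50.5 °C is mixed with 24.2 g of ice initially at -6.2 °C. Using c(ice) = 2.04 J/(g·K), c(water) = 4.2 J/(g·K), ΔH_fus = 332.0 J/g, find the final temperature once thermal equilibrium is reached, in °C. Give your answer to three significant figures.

Heat to bring ice to 0 °C and melt it: q₁ = 24.2×2.04×6.2 + 24.2×332.0 = 8340.5 J
Heat the water can supply cooling to 0 °C: 623.4×4.2×50.5 = 132223 J > q₁, so all ice melts.
Energy balance: 623.4×4.2×(50.5 − T) = 8340.5 + 24.2×4.2×(T − 0)
2618.28(50.5 − T) = 8340.5 + 101.64 T
132223 − 8340.5 = 2719.92 T
T = 123882.5 / 2719.92 = 45.546 °C

T_f = 45.5 °C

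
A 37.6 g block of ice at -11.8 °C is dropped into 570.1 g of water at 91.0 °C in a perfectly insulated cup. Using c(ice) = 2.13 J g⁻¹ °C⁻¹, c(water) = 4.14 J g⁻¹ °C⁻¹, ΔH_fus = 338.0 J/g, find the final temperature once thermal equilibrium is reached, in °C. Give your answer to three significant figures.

T_f = 79.9 °C

Heat to bring ice to 0 °C and melt it: q₁ = 37.6×2.13×11.8 + 37.6×338.0 = 13654 J
Heat the water can supply cooling to 0 °C: 570.1×4.14×91.0 = 214779 J > q₁, so all ice melts.
Energy balance: 570.1×4.14×(91.0 − T) = 13654 + 37.6×4.14×(T − 0)
2360.214(91.0 − T) = 13654 + 155.664 T
214779 − 13654 = 2515.878 T
T = 201125 / 2515.878 = 79.94 °C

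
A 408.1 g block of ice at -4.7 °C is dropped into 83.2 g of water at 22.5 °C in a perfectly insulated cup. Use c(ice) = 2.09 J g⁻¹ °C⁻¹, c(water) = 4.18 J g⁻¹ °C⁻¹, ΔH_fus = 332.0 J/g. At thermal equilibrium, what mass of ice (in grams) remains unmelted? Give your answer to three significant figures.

m_ice remaining = 397 g

Heat to warm all ice to 0 °C: 408.1×2.09×4.7 = 4008.8 J
Heat released by water cooling to 0 °C: 83.2×4.18×22.5 = 7825.0 J
7825.0 J < 4008.8 + 408.1×332.0 = 139498.0 J, so not all ice melts; final T = 0 °C.
Heat left for melting: 7825.0 − 4008.8 = 3816.2 J
Mass melted = 3816.2 / 332.0 = 11.49 g
Ice remaining = 408.1 − 11.49 = 396.61 g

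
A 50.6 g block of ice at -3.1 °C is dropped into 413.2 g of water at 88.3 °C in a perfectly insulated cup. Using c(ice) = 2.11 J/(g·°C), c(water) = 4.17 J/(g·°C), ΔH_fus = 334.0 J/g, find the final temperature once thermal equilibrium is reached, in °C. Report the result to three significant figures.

T_f = 69.8 °C

Heat to bring ice to 0 °C and melt it: q₁ = 50.6×2.11×3.1 + 50.6×334.0 = 17231 J
Heat the water can supply cooling to 0 °C: 413.2×4.17×88.3 = 152145 J > q₁, so all ice melts.
Energy balance: 413.2×4.17×(88.3 − T) = 17231 + 50.6×4.17×(T − 0)
1723.044(88.3 − T) = 17231 + 211.002 T
152145 − 17231 = 1934.046 T
T = 134914 / 1934.046 = 69.76 °C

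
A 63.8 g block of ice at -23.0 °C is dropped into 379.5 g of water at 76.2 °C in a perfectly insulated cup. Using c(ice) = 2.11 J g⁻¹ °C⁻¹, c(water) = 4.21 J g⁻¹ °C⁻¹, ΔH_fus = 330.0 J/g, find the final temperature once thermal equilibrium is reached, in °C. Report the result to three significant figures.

Heat to bring ice to 0 °C and melt it: q₁ = 63.8×2.11×23.0 + 63.8×330.0 = 24150 J
Heat the water can supply cooling to 0 °C: 379.5×4.21×76.2 = 121744 J > q₁, so all ice melts.
Energy balance: 379.5×4.21×(76.2 − T) = 24150 + 63.8×4.21×(T − 0)
1597.695(76.2 − T) = 24150 + 268.598 T
121744 − 24150 = 1866.293 T
T = 97594 / 1866.293 = 52.29 °C

T_f = 52.3 °C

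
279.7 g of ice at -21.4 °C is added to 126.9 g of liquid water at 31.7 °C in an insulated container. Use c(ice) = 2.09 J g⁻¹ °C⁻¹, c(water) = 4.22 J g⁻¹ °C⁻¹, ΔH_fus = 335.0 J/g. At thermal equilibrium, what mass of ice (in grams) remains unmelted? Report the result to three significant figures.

Heat to warm all ice to 0 °C: 279.7×2.09×21.4 = 12510 J
Heat released by water cooling to 0 °C: 126.9×4.22×31.7 = 16976 J
16976 J < 12510 + 279.7×335.0 = 106209.5 J, so not all ice melts; final T = 0 °C.
Heat left for melting: 16976 − 12510 = 4466 J
Mass melted = 4466 / 335.0 = 13.33 g
Ice remaining = 279.7 − 13.33 = 266.37 g

m_ice remaining = 266 g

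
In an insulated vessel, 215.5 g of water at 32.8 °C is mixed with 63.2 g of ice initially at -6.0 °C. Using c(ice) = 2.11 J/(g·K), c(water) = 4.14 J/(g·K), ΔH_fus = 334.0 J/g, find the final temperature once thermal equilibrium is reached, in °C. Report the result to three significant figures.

T_f = 6.37 °C

Heat to bring ice to 0 °C and melt it: q₁ = 63.2×2.11×6.0 + 63.2×334.0 = 21909 J
Heat the water can supply cooling to 0 °C: 215.5×4.14×32.8 = 29263.2 J > q₁, so all ice melts.
Energy balance: 215.5×4.14×(32.8 − T) = 21909 + 63.2×4.14×(T − 0)
892.17(32.8 − T) = 21909 + 261.648 T
29263.2 − 21909 = 1153.818 T
T = 7354.2 / 1153.818 = 6.374 °C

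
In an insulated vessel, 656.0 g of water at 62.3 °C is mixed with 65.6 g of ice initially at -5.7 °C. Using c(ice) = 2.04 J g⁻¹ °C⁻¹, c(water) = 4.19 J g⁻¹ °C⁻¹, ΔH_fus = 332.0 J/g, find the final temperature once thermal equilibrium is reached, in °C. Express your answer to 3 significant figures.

Heat to bring ice to 0 °C and melt it: q₁ = 65.6×2.04×5.7 + 65.6×332.0 = 22542 J
Heat the water can supply cooling to 0 °C: 656.0×4.19×62.3 = 171240 J > q₁, so all ice melts.
Energy balance: 656.0×4.19×(62.3 − T) = 22542 + 65.6×4.19×(T − 0)
2748.64(62.3 − T) = 22542 + 274.864 T
171240 − 22542 = 3023.504 T
T = 148698 / 3023.504 = 49.18 °C

T_f = 49.2 °C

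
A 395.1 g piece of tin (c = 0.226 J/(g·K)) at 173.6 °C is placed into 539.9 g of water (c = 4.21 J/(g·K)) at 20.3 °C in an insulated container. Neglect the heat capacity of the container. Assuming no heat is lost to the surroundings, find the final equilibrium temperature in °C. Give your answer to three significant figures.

T_f = 26.1 °C

Heat lost by tin = heat gained by water.
(395.1)(0.226)(173.6 − T) = (539.9)(4.21)(T − 20.3)
89.2926 (173.6 − T) = 2272.979 (T − 20.3)
15501 − 89.2926 T = 2272.979 T − 46141
61642 = 2362.2716 T
T = 26.09 °C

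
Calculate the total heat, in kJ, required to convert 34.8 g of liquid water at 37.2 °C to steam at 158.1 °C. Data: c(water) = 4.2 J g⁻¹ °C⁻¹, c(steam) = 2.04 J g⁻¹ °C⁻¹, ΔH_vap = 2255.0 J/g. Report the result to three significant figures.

q1 (heat water 37.2→100.0 °C): 34.8 × 4.2 × 62.8 = 9179 J
q2 (vaporize at 100 °C): 34.8 × 2255.0 = 78474 J
q3 (heat steam 100.0→158.1 °C): 34.8 × 2.04 × 58.1 = 4125 J
Total: 9179 + 78474 + 4125 = 91778 J = 91.8 kJ

q = 91.8 kJ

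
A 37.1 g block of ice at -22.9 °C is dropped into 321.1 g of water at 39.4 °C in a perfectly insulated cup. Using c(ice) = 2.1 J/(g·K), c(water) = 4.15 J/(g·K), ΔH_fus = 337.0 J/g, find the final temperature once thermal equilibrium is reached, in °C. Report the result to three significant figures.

T_f = 25.7 °C

Heat to bring ice to 0 °C and melt it: q₁ = 37.1×2.1×22.9 + 37.1×337.0 = 14287 J
Heat the water can supply cooling to 0 °C: 321.1×4.15×39.4 = 52503.1 J > q₁, so all ice melts.
Energy balance: 321.1×4.15×(39.4 − T) = 14287 + 37.1×4.15×(T − 0)
1332.565(39.4 − T) = 14287 + 153.965 T
52503.1 − 14287 = 1486.530 T
T = 38216.1 / 1486.530 = 25.71 °C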